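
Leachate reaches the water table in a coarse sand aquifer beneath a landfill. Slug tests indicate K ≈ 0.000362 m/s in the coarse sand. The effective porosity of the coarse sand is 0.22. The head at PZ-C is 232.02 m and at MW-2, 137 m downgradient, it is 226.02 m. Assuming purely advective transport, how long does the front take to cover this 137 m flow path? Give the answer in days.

22.0

Convert K: 0.000362 m/s × 86400 = 31.28 m/day.
Hydraulic gradient i = (232.02 − 226.02) / 137 = 6 / 137 = 0.04380.
Darcy flux q = K · i = 31.28 × 0.04380 = 1.370 m/day.
Seepage velocity v = q / n_e = 1.370 / 0.22 = 6.226 m/day.
Travel time t = L / v = 137 / 6.226 = 22.00 days.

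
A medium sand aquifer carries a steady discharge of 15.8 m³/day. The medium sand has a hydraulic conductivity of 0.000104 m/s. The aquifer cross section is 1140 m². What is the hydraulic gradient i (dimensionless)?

Convert K: 0.000104 m/s × 86400 = 8.986 m/day.
From Q = K·A·i, i = Q / (K·A) = 15.8 / (8.986 × 1140) = 0.001542.

0.00154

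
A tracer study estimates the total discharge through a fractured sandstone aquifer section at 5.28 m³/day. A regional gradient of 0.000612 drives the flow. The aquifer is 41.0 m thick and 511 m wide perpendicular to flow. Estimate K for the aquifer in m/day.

Cross-sectional area A = 511 × 41.0 = 20951 m².
Hydraulic gradient i = 0.000612.
From Q = K·A·i, K = Q / (A·i) = 5.28 / (20951 × 0.0006120) = 0.4118 m/day.

0.412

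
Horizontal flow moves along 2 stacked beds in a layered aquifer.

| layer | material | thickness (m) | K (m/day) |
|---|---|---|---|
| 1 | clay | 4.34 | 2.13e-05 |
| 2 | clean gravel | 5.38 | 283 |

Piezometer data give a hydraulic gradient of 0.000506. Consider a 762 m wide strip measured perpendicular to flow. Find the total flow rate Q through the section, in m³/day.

587

Flow is parallel to layering, so each bed carries its own Darcy discharge and the transmissivities add.
Σ(K_i·b_i) = 2.13e-05×4.34 + 283×5.38 = 1523 m²/day.
Hydraulic gradient i = 0.000506.
Q = Σ(K_i·b_i) · W · i = 1523 × 762 × 0.0005060 = 587.0 m³/day.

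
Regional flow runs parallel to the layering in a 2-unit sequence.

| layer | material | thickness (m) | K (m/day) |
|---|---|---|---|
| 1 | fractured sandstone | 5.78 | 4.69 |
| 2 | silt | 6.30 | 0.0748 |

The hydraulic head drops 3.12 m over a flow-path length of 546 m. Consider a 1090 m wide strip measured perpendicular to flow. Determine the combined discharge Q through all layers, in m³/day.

Flow is parallel to layering, so each bed carries its own Darcy discharge and the transmissivities add.
Σ(K_i·b_i) = 4.69×5.78 + 0.0748×6.30 = 27.58 m²/day.
Hydraulic gradient i = Δh / L = 3.12 / 546 = 0.005714.
Q = Σ(K_i·b_i) · W · i = 27.58 × 1090 × 0.005714 = 171.8 m³/day.

172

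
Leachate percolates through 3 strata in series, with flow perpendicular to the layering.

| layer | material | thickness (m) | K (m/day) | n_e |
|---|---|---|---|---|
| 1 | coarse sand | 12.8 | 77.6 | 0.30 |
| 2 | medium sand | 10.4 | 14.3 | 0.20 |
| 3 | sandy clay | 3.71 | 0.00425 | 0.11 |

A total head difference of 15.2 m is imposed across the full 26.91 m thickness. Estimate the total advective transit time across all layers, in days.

With flow normal to the layers, continuity requires the same specific discharge q through every layer.
Σ(b_i/K_i) = 12.8/77.6 + 10.4/14.3 + 3.71/0.00425 = 873.8 d.
q = Δh / Σ(b_i/K_i) = 15.2 / 873.8 = 0.01739 m/day.
In each layer the seepage velocity is v_i = q/n_i, so the layer transit time is t_i = b_i·n_i / q:
  layer 1 (coarse sand): t_1 = 12.8 × 0.30 / 0.01739 = 220.8 d
  layer 2 (medium sand): t_2 = 10.4 × 0.20 / 0.01739 = 119.6 d
  layer 3 (sandy clay): t_3 = 3.71 × 0.11 / 0.01739 = 23.46 d
Total t = Σ t_i = 363.8 days.

364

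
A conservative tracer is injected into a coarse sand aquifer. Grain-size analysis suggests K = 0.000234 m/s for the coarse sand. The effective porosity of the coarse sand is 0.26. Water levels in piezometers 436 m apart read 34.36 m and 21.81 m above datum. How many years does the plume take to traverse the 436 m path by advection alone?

0.533

Convert K: 0.000234 m/s × 86400 = 20.22 m/day.
Hydraulic gradient i = (34.36 − 21.81) / 436 = 12.55 / 436 = 0.02878.
Darcy flux q = K · i = 20.22 × 0.02878 = 0.5820 m/day.
Seepage velocity v = q / n_e = 0.5820 / 0.26 = 2.238 m/day.
Travel time t = L / v = 436 / 2.238 = 194.8 days = 0.5333 years.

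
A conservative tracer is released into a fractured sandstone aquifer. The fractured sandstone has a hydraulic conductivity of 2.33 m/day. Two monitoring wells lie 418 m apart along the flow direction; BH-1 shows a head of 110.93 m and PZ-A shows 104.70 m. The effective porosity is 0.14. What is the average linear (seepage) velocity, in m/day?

0.248

Hydraulic gradient i = (110.93 − 104.70) / 418 = 6.23 / 418 = 0.01490.
Darcy flux q = K · i = 2.330 × 0.01490 = 0.03473 m/day.
Seepage velocity v = q / n_e = 0.03473 / 0.14 = 0.2481 m/day.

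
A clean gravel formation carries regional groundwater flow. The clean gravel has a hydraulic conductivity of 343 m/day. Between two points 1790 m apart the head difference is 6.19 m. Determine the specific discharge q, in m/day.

1.19

Hydraulic gradient i = Δh / L = 6.19 / 1790 = 0.003458.
Specific discharge q = K · i = 343.0 × 0.003458 = 1.186 m/day.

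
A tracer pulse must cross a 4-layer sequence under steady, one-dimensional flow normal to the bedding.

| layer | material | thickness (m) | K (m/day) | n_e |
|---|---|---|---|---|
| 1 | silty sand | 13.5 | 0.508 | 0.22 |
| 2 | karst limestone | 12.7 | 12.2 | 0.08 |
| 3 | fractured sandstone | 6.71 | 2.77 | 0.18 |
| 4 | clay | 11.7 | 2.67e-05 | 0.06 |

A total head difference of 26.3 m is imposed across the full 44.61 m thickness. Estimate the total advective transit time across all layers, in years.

With flow normal to the layers, continuity requires the same specific discharge q through every layer.
Σ(b_i/K_i) = 13.5/0.508 + 12.7/12.2 + 6.71/2.77 + 11.7/2.67e-05 = 4.382e+05 d.
q = Δh / Σ(b_i/K_i) = 26.3 / 4.382e+05 = 6.001e-05 m/day.
In each layer the seepage velocity is v_i = q/n_i, so the layer transit time is t_i = b_i·n_i / q:
  layer 1 (silty sand): t_1 = 13.5 × 0.22 / 6.001e-05 = 49489 d
  layer 2 (karst limestone): t_2 = 12.7 × 0.08 / 6.001e-05 = 16929 d
  layer 3 (fractured sandstone): t_3 = 6.71 × 0.18 / 6.001e-05 = 20125 d
  layer 4 (clay): t_4 = 11.7 × 0.06 / 6.001e-05 = 11697 d
Total t = Σ t_i = 98241 days = 269.0 years.

269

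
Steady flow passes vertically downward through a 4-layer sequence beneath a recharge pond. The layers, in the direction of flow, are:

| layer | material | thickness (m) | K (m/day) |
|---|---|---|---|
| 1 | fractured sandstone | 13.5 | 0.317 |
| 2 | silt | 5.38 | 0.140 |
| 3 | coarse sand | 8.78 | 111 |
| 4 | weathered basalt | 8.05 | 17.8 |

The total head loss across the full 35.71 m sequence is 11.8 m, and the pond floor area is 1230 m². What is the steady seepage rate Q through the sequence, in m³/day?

Flow is perpendicular to layering, so the layers act in series and the equivalent K is the thickness-weighted harmonic mean.
Total thickness L = 13.5 + 5.38 + 8.78 + 8.05 = 35.71 m.
Σ(b_i/K_i) = 13.5/0.317 + 5.38/0.140 + 8.78/111 + 8.05/17.8 = 81.55 d.
K_eq = L / Σ(b_i/K_i) = 35.71 / 81.55 = 0.4379 m/day.
Q = K_eq · A · (Δh/L) = 0.4379 × 1230 × (11.8/35.71) = 178.0 m³/day.

178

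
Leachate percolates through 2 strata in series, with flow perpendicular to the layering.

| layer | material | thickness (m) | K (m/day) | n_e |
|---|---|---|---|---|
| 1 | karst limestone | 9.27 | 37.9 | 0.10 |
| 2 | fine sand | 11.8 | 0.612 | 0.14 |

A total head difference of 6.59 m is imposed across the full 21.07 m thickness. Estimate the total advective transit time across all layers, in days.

With flow normal to the layers, continuity requires the same specific discharge q through every layer.
Σ(b_i/K_i) = 9.27/37.9 + 11.8/0.612 = 19.53 d.
q = Δh / Σ(b_i/K_i) = 6.59 / 19.53 = 0.3375 m/day.
In each layer the seepage velocity is v_i = q/n_i, so the layer transit time is t_i = b_i·n_i / q:
  layer 1 (karst limestone): t_1 = 9.27 × 0.10 / 0.3375 = 2.747 d
  layer 2 (fine sand): t_2 = 11.8 × 0.14 / 0.3375 = 4.895 d
Total t = Σ t_i = 7.641 days.

7.64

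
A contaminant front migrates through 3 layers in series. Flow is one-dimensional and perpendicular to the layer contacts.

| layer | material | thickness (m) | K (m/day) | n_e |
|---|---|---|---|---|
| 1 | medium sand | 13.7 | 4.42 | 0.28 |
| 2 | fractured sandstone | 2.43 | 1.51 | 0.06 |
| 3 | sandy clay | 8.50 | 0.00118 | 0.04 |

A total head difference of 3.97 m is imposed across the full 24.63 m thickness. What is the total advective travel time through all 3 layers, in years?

21.5

With flow normal to the layers, continuity requires the same specific discharge q through every layer.
Σ(b_i/K_i) = 13.7/4.42 + 2.43/1.51 + 8.50/0.00118 = 7208 d.
q = Δh / Σ(b_i/K_i) = 3.97 / 7208 = 0.0005508 m/day.
In each layer the seepage velocity is v_i = q/n_i, so the layer transit time is t_i = b_i·n_i / q:
  layer 1 (medium sand): t_1 = 13.7 × 0.28 / 0.0005508 = 6965 d
  layer 2 (fractured sandstone): t_2 = 2.43 × 0.06 / 0.0005508 = 264.7 d
  layer 3 (sandy clay): t_3 = 8.50 × 0.04 / 0.0005508 = 617.3 d
Total t = Σ t_i = 7847 days = 21.48 years.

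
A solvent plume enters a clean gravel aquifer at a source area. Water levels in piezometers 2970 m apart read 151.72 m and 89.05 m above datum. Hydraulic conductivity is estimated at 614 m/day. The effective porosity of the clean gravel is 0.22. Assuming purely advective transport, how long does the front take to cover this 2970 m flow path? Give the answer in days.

Hydraulic gradient i = (151.72 − 89.05) / 2970 = 62.67 / 2970 = 0.02110.
Darcy flux q = K · i = 614.0 × 0.02110 = 12.96 m/day.
Seepage velocity v = q / n_e = 12.96 / 0.22 = 58.89 m/day.
Travel time t = L / v = 2970 / 58.89 = 50.43 days.

50.4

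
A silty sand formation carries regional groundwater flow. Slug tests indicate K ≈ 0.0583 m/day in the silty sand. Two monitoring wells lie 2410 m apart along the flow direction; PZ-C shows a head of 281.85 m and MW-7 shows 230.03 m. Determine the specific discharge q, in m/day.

Hydraulic gradient i = (281.85 − 230.03) / 2410 = 51.82 / 2410 = 0.02150.
Specific discharge q = K · i = 0.05830 × 0.02150 = 0.001254 m/day.

0.00125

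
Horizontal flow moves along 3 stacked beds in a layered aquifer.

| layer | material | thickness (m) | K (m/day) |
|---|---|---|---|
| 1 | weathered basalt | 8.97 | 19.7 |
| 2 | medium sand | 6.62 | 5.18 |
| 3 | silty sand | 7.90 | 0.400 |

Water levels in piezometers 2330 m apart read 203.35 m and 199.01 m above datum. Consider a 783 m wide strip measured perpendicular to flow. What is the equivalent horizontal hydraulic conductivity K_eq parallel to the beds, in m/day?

9.12

Flow is parallel to layering, so each bed carries its own Darcy discharge and the transmissivities add.
Σ(K_i·b_i) = 19.7×8.97 + 5.18×6.62 + 0.400×7.90 = 214.2 m²/day.
Total thickness b = 23.49 m, so K_eq = Σ(K_i·b_i)/b = 9.117 m/day.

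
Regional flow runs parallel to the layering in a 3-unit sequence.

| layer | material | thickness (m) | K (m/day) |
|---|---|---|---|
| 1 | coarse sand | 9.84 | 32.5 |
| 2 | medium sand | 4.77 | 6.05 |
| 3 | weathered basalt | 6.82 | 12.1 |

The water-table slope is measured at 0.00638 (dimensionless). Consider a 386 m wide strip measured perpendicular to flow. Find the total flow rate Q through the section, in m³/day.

Flow is parallel to layering, so each bed carries its own Darcy discharge and the transmissivities add.
Σ(K_i·b_i) = 32.5×9.84 + 6.05×4.77 + 12.1×6.82 = 431.2 m²/day.
Hydraulic gradient i = 0.00638.
Q = Σ(K_i·b_i) · W · i = 431.2 × 386 × 0.006380 = 1062 m³/day.

1060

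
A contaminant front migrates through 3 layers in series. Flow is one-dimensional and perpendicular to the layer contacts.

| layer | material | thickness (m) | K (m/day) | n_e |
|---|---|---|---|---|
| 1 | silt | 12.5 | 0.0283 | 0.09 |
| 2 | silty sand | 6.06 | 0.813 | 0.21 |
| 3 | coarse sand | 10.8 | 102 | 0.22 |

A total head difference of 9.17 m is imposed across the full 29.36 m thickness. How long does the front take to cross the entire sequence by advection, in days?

With flow normal to the layers, continuity requires the same specific discharge q through every layer.
Σ(b_i/K_i) = 12.5/0.0283 + 6.06/0.813 + 10.8/102 = 449.3 d.
q = Δh / Σ(b_i/K_i) = 9.17 / 449.3 = 0.02041 m/day.
In each layer the seepage velocity is v_i = q/n_i, so the layer transit time is t_i = b_i·n_i / q:
  layer 1 (silt): t_1 = 12.5 × 0.09 / 0.02041 = 55.12 d
  layer 2 (silty sand): t_2 = 6.06 × 0.21 / 0.02041 = 62.35 d
  layer 3 (coarse sand): t_3 = 10.8 × 0.22 / 0.02041 = 116.4 d
Total t = Σ t_i = 233.9 days.

234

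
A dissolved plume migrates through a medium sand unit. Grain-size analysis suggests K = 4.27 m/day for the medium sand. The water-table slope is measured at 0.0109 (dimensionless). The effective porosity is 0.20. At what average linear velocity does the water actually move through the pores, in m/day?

0.233

Hydraulic gradient i = 0.0109.
Darcy flux q = K · i = 4.270 × 0.01090 = 0.04654 m/day.
Seepage velocity v = q / n_e = 0.04654 / 0.20 = 0.2327 m/day.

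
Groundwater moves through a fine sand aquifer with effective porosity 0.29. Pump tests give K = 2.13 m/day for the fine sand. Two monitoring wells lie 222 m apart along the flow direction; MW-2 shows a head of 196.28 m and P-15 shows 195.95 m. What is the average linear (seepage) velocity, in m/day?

Hydraulic gradient i = (196.28 − 195.95) / 222 = 0.33 / 222 = 0.001486.
Darcy flux q = K · i = 2.130 × 0.001486 = 0.003166 m/day.
Seepage velocity v = q / n_e = 0.003166 / 0.29 = 0.01092 m/day.

0.0109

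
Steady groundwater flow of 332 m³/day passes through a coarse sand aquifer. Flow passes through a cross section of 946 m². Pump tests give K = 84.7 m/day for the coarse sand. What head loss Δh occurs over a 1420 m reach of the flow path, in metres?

From Q = K·A·i, i = Q / (K·A) = 332 / (84.70 × 946.0) = 0.004143.
Head loss Δh = i · L = 0.004143 × 1420 = 5.884 m.

5.88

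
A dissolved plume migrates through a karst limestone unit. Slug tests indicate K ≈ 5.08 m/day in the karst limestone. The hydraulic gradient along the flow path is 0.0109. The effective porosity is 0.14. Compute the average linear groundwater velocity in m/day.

Hydraulic gradient i = 0.0109.
Darcy flux q = K · i = 5.080 × 0.01090 = 0.05537 m/day.
Seepage velocity v = q / n_e = 0.05537 / 0.14 = 0.3955 m/day.

0.396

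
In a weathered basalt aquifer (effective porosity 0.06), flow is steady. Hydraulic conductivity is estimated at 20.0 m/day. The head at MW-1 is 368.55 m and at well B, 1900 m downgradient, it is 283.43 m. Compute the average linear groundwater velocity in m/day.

14.9

Hydraulic gradient i = (368.55 − 283.43) / 1900 = 85.12 / 1900 = 0.04480.
Darcy flux q = K · i = 20.00 × 0.04480 = 0.8960 m/day.
Seepage velocity v = q / n_e = 0.8960 / 0.06 = 14.93 m/day.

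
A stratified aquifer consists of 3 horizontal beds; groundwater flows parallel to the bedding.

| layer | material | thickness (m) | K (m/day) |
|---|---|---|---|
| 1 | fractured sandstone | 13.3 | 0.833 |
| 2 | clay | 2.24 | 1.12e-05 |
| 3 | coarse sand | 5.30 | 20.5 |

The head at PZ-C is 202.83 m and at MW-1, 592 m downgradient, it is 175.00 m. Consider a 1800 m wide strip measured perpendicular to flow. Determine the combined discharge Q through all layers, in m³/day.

10100

Flow is parallel to layering, so each bed carries its own Darcy discharge and the transmissivities add.
Σ(K_i·b_i) = 0.833×13.3 + 1.12e-05×2.24 + 20.5×5.30 = 119.7 m²/day.
Hydraulic gradient i = (202.83 − 175.00) / 592 = 27.83 / 592 = 0.04701.
Q = Σ(K_i·b_i) · W · i = 119.7 × 1800 × 0.04701 = 10131 m³/day.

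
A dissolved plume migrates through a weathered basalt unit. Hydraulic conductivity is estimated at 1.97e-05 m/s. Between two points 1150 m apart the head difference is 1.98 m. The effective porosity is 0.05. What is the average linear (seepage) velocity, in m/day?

Convert K: 1.97e-05 m/s × 86400 = 1.702 m/day.
Hydraulic gradient i = Δh / L = 1.98 / 1150 = 0.001722.
Darcy flux q = K · i = 1.702 × 0.001722 = 0.002931 m/day.
Seepage velocity v = q / n_e = 0.002931 / 0.05 = 0.05861 m/day.

0.0586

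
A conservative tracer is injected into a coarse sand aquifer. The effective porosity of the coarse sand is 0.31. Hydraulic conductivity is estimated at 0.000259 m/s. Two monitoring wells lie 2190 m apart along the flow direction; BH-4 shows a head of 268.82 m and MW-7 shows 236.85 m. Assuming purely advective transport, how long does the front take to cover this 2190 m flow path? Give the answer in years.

5.69

Convert K: 0.000259 m/s × 86400 = 22.38 m/day.
Hydraulic gradient i = (268.82 − 236.85) / 2190 = 31.97 / 2190 = 0.01460.
Darcy flux q = K · i = 22.38 × 0.01460 = 0.3267 m/day.
Seepage velocity v = q / n_e = 0.3267 / 0.31 = 1.054 m/day.
Travel time t = L / v = 2190 / 1.054 = 2078 days = 5.690 years.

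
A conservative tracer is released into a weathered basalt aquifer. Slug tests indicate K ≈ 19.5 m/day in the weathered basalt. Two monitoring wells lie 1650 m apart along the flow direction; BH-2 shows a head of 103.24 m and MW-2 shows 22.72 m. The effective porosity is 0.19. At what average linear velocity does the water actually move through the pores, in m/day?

5.01

Hydraulic gradient i = (103.24 − 22.72) / 1650 = 80.52 / 1650 = 0.04880.
Darcy flux q = K · i = 19.50 × 0.04880 = 0.9516 m/day.
Seepage velocity v = q / n_e = 0.9516 / 0.19 = 5.008 m/day.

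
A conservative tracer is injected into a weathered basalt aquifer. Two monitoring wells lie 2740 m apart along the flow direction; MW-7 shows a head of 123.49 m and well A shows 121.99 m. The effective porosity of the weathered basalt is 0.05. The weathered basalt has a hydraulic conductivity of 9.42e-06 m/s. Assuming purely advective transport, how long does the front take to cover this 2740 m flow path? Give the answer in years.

842

Convert K: 9.42e-06 m/s × 86400 = 0.8139 m/day.
Hydraulic gradient i = (123.49 − 121.99) / 2740 = 1.5 / 2740 = 0.0005474.
Darcy flux q = K · i = 0.8139 × 0.0005474 = 0.0004456 m/day.
Seepage velocity v = q / n_e = 0.0004456 / 0.05 = 0.008911 m/day.
Travel time t = L / v = 2740 / 0.008911 = 3.075e+05 days = 841.8 years.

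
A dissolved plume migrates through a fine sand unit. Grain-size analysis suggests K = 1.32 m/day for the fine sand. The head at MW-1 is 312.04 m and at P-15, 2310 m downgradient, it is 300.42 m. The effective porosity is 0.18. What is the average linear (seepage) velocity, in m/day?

0.0369

Hydraulic gradient i = (312.04 − 300.42) / 2310 = 11.62 / 2310 = 0.005030.
Darcy flux q = K · i = 1.320 × 0.005030 = 0.006640 m/day.
Seepage velocity v = q / n_e = 0.006640 / 0.18 = 0.03689 m/day.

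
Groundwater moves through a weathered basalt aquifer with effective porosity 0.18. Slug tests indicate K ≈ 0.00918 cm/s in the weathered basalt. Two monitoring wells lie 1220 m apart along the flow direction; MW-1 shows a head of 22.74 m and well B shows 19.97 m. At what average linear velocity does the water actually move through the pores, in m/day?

0.100

Convert K: 0.00918 cm/s × 864 = 7.932 m/day.
Hydraulic gradient i = (22.74 − 19.97) / 1220 = 2.77 / 1220 = 0.002270.
Darcy flux q = K · i = 7.932 × 0.002270 = 0.01801 m/day.
Seepage velocity v = q / n_e = 0.01801 / 0.18 = 0.1000 m/day.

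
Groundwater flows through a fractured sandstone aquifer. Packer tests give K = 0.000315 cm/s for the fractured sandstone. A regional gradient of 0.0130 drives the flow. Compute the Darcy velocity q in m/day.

Convert K: 0.000315 cm/s × 864 = 0.2722 m/day.
Hydraulic gradient i = 0.0130.
Specific discharge q = K · i = 0.2722 × 0.01300 = 0.003538 m/day.

0.00354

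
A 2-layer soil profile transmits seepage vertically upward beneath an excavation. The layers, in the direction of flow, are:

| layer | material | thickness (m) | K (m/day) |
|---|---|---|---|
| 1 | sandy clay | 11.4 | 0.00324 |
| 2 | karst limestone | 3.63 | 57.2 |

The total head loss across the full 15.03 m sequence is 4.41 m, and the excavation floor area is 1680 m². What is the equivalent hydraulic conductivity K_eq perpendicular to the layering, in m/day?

0.00427

Flow is perpendicular to layering, so the layers act in series and the equivalent K is the thickness-weighted harmonic mean.
Total thickness L = 11.4 + 3.63 = 15.03 m.
Σ(b_i/K_i) = 11.4/0.00324 + 3.63/57.2 = 3519 d.
K_eq = L / Σ(b_i/K_i) = 15.03 / 3519 = 0.004272 m/day.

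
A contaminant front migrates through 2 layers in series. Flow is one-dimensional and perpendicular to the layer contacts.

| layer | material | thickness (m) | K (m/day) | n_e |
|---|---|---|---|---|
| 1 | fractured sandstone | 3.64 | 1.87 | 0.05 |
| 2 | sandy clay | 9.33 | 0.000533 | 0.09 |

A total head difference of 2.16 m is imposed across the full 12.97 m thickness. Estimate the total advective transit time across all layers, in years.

22.7

With flow normal to the layers, continuity requires the same specific discharge q through every layer.
Σ(b_i/K_i) = 3.64/1.87 + 9.33/0.000533 = 17507 d.
q = Δh / Σ(b_i/K_i) = 2.16 / 17507 = 0.0001234 m/day.
In each layer the seepage velocity is v_i = q/n_i, so the layer transit time is t_i = b_i·n_i / q:
  layer 1 (fractured sandstone): t_1 = 3.64 × 0.05 / 0.0001234 = 1475 d
  layer 2 (sandy clay): t_2 = 9.33 × 0.09 / 0.0001234 = 6806 d
Total t = Σ t_i = 8281 days = 22.67 years.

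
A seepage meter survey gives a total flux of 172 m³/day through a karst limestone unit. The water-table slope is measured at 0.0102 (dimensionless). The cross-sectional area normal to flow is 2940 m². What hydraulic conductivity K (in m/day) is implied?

5.74

Hydraulic gradient i = 0.0102.
From Q = K·A·i, K = Q / (A·i) = 172 / (2940 × 0.01020) = 5.736 m/day.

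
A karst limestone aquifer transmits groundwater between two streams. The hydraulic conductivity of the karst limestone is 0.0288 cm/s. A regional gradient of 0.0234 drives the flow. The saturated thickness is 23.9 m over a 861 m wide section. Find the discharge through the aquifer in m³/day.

12000

Convert K: 0.0288 cm/s × 864 = 24.88 m/day.
Cross-sectional area A = 861 × 23.9 = 20578 m².
Hydraulic gradient i = 0.0234.
Darcy's law: Q = K · A · i = 24.88 × 20578 × 0.02340 = 11982 m³/day.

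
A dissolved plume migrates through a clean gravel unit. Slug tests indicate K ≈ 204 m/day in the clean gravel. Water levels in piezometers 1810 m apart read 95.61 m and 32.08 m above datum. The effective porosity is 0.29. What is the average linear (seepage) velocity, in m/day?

Hydraulic gradient i = (95.61 − 32.08) / 1810 = 63.53 / 1810 = 0.03510.
Darcy flux q = K · i = 204.0 × 0.03510 = 7.160 m/day.
Seepage velocity v = q / n_e = 7.160 / 0.29 = 24.69 m/day.

24.7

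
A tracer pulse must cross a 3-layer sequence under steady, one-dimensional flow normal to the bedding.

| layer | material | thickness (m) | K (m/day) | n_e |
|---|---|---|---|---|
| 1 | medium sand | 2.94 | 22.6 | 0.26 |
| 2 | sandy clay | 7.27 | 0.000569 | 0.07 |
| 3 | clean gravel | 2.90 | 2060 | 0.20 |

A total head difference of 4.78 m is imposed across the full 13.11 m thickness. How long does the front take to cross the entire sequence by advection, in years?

With flow normal to the layers, continuity requires the same specific discharge q through every layer.
Σ(b_i/K_i) = 2.94/22.6 + 7.27/0.000569 + 2.90/2060 = 12777 d.
q = Δh / Σ(b_i/K_i) = 4.78 / 12777 = 0.0003741 m/day.
In each layer the seepage velocity is v_i = q/n_i, so the layer transit time is t_i = b_i·n_i / q:
  layer 1 (medium sand): t_1 = 2.94 × 0.26 / 0.0003741 = 2043 d
  layer 2 (sandy clay): t_2 = 7.27 × 0.07 / 0.0003741 = 1360 d
  layer 3 (clean gravel): t_3 = 2.90 × 0.20 / 0.0003741 = 1550 d
Total t = Σ t_i = 4954 days = 13.56 years.

13.6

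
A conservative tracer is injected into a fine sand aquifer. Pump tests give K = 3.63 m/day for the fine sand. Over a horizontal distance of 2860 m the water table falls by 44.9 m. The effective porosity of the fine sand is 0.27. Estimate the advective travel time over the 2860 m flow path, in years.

Hydraulic gradient i = Δh / L = 44.9 / 2860 = 0.01570.
Darcy flux q = K · i = 3.630 × 0.01570 = 0.05699 m/day.
Seepage velocity v = q / n_e = 0.05699 / 0.27 = 0.2111 m/day.
Travel time t = L / v = 2860 / 0.2111 = 13550 days = 37.10 years.

37.1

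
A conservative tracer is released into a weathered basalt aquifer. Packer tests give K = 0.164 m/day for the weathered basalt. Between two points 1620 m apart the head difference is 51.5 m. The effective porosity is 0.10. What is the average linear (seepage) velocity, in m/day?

0.0521

Hydraulic gradient i = Δh / L = 51.5 / 1620 = 0.03179.
Darcy flux q = K · i = 0.1640 × 0.03179 = 0.005214 m/day.
Seepage velocity v = q / n_e = 0.005214 / 0.10 = 0.05214 m/day.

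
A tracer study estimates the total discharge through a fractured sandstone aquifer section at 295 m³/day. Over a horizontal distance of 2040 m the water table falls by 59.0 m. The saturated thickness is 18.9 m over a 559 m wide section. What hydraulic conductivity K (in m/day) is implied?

0.965

Cross-sectional area A = 559 × 18.9 = 10565 m².
Hydraulic gradient i = Δh / L = 59.0 / 2040 = 0.02892.
From Q = K·A·i, K = Q / (A·i) = 295 / (10565 × 0.02892) = 0.9654 m/day.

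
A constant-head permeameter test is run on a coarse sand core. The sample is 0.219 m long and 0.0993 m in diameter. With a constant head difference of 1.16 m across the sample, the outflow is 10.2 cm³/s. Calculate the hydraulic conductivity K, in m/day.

21.5

Cross-sectional area A = π·(d/2)² = π × (0.0993/2)² = 0.007744 m².
Convert discharge: 10.2 cm³/s = 1.020e-05 m³/s.
Darcy's law rearranged: K = Q·L / (A·Δh) = 1.020e-05 × 0.219 / (0.007744 × 1.16) = 0.0002487 m/s = 21.48 m/day.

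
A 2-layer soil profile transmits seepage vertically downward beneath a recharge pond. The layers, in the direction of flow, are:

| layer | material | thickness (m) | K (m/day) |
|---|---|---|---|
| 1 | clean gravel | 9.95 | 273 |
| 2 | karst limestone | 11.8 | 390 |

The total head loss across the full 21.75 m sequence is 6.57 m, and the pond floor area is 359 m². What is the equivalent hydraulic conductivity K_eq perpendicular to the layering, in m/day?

Flow is perpendicular to layering, so the layers act in series and the equivalent K is the thickness-weighted harmonic mean.
Total thickness L = 9.95 + 11.8 = 21.75 m.
Σ(b_i/K_i) = 9.95/273 + 11.8/390 = 0.06670 d.
K_eq = L / Σ(b_i/K_i) = 21.75 / 0.06670 = 326.1 m/day.

326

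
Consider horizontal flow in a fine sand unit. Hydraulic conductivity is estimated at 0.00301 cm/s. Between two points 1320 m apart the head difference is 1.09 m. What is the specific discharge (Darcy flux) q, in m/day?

Convert K: 0.00301 cm/s × 864 = 2.601 m/day.
Hydraulic gradient i = Δh / L = 1.09 / 1320 = 0.0008258.
Specific discharge q = K · i = 2.601 × 0.0008258 = 0.002147 m/day.

0.00215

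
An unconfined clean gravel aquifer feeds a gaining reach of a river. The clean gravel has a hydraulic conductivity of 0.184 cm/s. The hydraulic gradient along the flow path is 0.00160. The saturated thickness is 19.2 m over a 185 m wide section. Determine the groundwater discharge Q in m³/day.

903

Convert K: 0.184 cm/s × 864 = 159.0 m/day.
Cross-sectional area A = 185 × 19.2 = 3552 m².
Hydraulic gradient i = 0.00160.
Darcy's law: Q = K · A · i = 159.0 × 3552 × 0.001600 = 903.5 m³/day.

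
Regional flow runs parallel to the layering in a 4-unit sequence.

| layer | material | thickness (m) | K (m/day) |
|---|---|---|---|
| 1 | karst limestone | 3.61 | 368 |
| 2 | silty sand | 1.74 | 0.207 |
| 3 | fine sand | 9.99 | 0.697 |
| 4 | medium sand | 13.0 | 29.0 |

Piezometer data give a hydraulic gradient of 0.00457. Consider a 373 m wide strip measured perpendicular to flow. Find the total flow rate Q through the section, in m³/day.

Flow is parallel to layering, so each bed carries its own Darcy discharge and the transmissivities add.
Σ(K_i·b_i) = 368×3.61 + 0.207×1.74 + 0.697×9.99 + 29.0×13.0 = 1713 m²/day.
Hydraulic gradient i = 0.00457.
Q = Σ(K_i·b_i) · W · i = 1713 × 373 × 0.004570 = 2920 m³/day.

2920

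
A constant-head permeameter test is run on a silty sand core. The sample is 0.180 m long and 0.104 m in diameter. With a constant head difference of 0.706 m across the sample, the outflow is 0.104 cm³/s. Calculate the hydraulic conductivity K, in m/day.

0.270

Cross-sectional area A = π·(d/2)² = π × (0.104/2)² = 0.008495 m².
Convert discharge: 0.104 cm³/s = 1.040e-07 m³/s.
Darcy's law rearranged: K = Q·L / (A·Δh) = 1.040e-07 × 0.180 / (0.008495 × 0.706) = 3.121e-06 m/s = 0.2697 m/day.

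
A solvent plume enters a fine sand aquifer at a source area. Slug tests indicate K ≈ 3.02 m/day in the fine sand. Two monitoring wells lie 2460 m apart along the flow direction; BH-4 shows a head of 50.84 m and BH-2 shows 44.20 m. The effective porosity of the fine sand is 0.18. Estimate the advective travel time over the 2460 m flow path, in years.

149

Hydraulic gradient i = (50.84 − 44.20) / 2460 = 6.64 / 2460 = 0.002699.
Darcy flux q = K · i = 3.020 × 0.002699 = 0.008152 m/day.
Seepage velocity v = q / n_e = 0.008152 / 0.18 = 0.04529 m/day.
Travel time t = L / v = 2460 / 0.04529 = 54321 days = 148.7 years.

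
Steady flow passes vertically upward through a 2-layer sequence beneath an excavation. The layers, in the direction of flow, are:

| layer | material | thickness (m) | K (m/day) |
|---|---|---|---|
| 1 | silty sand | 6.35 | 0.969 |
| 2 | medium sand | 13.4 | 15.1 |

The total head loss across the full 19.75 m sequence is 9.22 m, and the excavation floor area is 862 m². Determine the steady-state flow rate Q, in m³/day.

1070

Flow is perpendicular to layering, so the layers act in series and the equivalent K is the thickness-weighted harmonic mean.
Total thickness L = 6.35 + 13.4 = 19.75 m.
Σ(b_i/K_i) = 6.35/0.969 + 13.4/15.1 = 7.441 d.
K_eq = L / Σ(b_i/K_i) = 19.75 / 7.441 = 2.654 m/day.
Q = K_eq · A · (Δh/L) = 2.654 × 862 × (9.22/19.75) = 1068 m³/day.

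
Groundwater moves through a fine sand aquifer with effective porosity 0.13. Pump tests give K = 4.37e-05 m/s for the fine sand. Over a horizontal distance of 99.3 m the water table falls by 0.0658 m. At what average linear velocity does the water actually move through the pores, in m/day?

0.0192

Convert K: 4.37e-05 m/s × 86400 = 3.776 m/day.
Hydraulic gradient i = Δh / L = 0.0658 / 99.3 = 0.0006626.
Darcy flux q = K · i = 3.776 × 0.0006626 = 0.002502 m/day.
Seepage velocity v = q / n_e = 0.002502 / 0.13 = 0.01925 m/day.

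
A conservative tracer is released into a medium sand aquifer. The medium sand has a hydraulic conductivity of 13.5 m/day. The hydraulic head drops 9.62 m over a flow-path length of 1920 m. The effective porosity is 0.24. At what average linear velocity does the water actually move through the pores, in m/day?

0.282

Hydraulic gradient i = Δh / L = 9.62 / 1920 = 0.005010.
Darcy flux q = K · i = 13.50 × 0.005010 = 0.06764 m/day.
Seepage velocity v = q / n_e = 0.06764 / 0.24 = 0.2818 m/day.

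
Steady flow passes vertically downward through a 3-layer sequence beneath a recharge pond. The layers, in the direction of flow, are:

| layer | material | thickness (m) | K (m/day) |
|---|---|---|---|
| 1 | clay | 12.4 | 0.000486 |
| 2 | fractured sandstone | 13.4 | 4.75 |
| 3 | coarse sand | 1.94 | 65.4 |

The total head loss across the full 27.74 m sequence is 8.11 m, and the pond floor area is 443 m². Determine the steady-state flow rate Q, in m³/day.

Flow is perpendicular to layering, so the layers act in series and the equivalent K is the thickness-weighted harmonic mean.
Total thickness L = 12.4 + 13.4 + 1.94 = 27.74 m.
Σ(b_i/K_i) = 12.4/0.000486 + 13.4/4.75 + 1.94/65.4 = 25517 d.
K_eq = L / Σ(b_i/K_i) = 27.74 / 25517 = 0.001087 m/day.
Q = K_eq · A · (Δh/L) = 0.001087 × 443 × (8.11/27.74) = 0.1408 m³/day.

0.141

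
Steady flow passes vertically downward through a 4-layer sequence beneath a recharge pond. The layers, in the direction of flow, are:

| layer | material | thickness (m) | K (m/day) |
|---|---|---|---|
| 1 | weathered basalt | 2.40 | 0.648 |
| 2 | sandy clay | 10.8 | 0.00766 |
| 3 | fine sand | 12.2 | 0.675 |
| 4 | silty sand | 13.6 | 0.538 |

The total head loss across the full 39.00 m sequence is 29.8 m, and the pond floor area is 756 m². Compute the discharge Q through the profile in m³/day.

Flow is perpendicular to layering, so the layers act in series and the equivalent K is the thickness-weighted harmonic mean.
Total thickness L = 2.40 + 10.8 + 12.2 + 13.6 = 39.00 m.
Σ(b_i/K_i) = 2.40/0.648 + 10.8/0.00766 + 12.2/0.675 + 13.6/0.538 = 1457 d.
K_eq = L / Σ(b_i/K_i) = 39.00 / 1457 = 0.02677 m/day.
Q = K_eq · A · (Δh/L) = 0.02677 × 756 × (29.8/39.00) = 15.46 m³/day.

15.5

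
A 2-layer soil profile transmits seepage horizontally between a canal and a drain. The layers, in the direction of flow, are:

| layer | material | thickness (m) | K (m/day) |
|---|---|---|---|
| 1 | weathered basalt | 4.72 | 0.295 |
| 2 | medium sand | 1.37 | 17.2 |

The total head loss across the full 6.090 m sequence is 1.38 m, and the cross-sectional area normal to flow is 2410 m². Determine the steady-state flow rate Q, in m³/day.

207

Flow is perpendicular to layering, so the layers act in series and the equivalent K is the thickness-weighted harmonic mean.
Total thickness L = 4.72 + 1.37 = 6.090 m.
Σ(b_i/K_i) = 4.72/0.295 + 1.37/17.2 = 16.08 d.
K_eq = L / Σ(b_i/K_i) = 6.090 / 16.08 = 0.3787 m/day.
Q = K_eq · A · (Δh/L) = 0.3787 × 2410 × (1.38/6.090) = 206.8 m³/day.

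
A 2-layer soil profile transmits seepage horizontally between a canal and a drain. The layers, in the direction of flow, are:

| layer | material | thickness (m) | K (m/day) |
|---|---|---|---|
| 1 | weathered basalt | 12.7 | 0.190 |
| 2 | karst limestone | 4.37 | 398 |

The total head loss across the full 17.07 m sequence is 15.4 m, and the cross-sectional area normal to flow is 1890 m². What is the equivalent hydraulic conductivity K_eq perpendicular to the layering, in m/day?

Flow is perpendicular to layering, so the layers act in series and the equivalent K is the thickness-weighted harmonic mean.
Total thickness L = 12.7 + 4.37 = 17.07 m.
Σ(b_i/K_i) = 12.7/0.190 + 4.37/398 = 66.85 d.
K_eq = L / Σ(b_i/K_i) = 17.07 / 66.85 = 0.2553 m/day.

0.255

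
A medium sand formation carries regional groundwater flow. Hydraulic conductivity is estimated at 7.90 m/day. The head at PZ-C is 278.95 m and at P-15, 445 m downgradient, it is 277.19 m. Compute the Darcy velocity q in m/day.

0.0312

Hydraulic gradient i = (278.95 − 277.19) / 445 = 1.76 / 445 = 0.003955.
Specific discharge q = K · i = 7.900 × 0.003955 = 0.03124 m/day.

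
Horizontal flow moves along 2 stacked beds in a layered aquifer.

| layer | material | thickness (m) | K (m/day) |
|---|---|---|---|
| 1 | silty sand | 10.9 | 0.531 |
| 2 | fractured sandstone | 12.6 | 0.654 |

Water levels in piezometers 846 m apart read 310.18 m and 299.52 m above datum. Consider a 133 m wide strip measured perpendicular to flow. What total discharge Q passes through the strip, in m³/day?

Flow is parallel to layering, so each bed carries its own Darcy discharge and the transmissivities add.
Σ(K_i·b_i) = 0.531×10.9 + 0.654×12.6 = 14.03 m²/day.
Hydraulic gradient i = (310.18 − 299.52) / 846 = 10.66 / 846 = 0.01260.
Q = Σ(K_i·b_i) · W · i = 14.03 × 133 × 0.01260 = 23.51 m³/day.

23.5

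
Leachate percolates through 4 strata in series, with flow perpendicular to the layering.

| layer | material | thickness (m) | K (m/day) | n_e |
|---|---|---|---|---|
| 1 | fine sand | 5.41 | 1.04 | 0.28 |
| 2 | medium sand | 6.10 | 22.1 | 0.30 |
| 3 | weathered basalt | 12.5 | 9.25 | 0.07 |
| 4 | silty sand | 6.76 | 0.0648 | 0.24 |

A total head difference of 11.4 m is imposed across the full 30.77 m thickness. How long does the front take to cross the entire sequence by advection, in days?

57.0

With flow normal to the layers, continuity requires the same specific discharge q through every layer.
Σ(b_i/K_i) = 5.41/1.04 + 6.10/22.1 + 12.5/9.25 + 6.76/0.0648 = 111.2 d.
q = Δh / Σ(b_i/K_i) = 11.4 / 111.2 = 0.1026 m/day.
In each layer the seepage velocity is v_i = q/n_i, so the layer transit time is t_i = b_i·n_i / q:
  layer 1 (fine sand): t_1 = 5.41 × 0.28 / 0.1026 = 14.77 d
  layer 2 (medium sand): t_2 = 6.10 × 0.30 / 0.1026 = 17.84 d
  layer 3 (weathered basalt): t_3 = 12.5 × 0.07 / 0.1026 = 8.531 d
  layer 4 (silty sand): t_4 = 6.76 × 0.24 / 0.1026 = 15.82 d
Total t = Σ t_i = 56.96 days.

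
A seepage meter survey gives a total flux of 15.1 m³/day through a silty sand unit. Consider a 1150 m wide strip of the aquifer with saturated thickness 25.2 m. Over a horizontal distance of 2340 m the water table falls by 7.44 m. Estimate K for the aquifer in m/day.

Cross-sectional area A = 1150 × 25.2 = 28980 m².
Hydraulic gradient i = Δh / L = 7.44 / 2340 = 0.003179.
From Q = K·A·i, K = Q / (A·i) = 15.1 / (28980 × 0.003179) = 0.1639 m/day.

0.164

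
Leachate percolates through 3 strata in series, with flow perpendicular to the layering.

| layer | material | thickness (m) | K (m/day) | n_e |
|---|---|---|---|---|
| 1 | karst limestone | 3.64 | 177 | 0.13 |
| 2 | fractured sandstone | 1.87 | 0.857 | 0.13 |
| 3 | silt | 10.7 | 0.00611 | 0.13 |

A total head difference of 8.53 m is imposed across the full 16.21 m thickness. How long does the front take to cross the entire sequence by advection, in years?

1.19

With flow normal to the layers, continuity requires the same specific discharge q through every layer.
Σ(b_i/K_i) = 3.64/177 + 1.87/0.857 + 10.7/0.00611 = 1753 d.
q = Δh / Σ(b_i/K_i) = 8.53 / 1753 = 0.004865 m/day.
In each layer the seepage velocity is v_i = q/n_i, so the layer transit time is t_i = b_i·n_i / q:
  layer 1 (karst limestone): t_1 = 3.64 × 0.13 / 0.004865 = 97.27 d
  layer 2 (fractured sandstone): t_2 = 1.87 × 0.13 / 0.004865 = 49.97 d
  layer 3 (silt): t_3 = 10.7 × 0.13 / 0.004865 = 285.9 d
Total t = Σ t_i = 433.2 days = 1.186 years.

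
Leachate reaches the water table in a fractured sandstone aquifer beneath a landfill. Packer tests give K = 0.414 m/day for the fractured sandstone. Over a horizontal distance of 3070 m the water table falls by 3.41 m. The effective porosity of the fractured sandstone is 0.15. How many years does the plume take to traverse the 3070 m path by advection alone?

2740

Hydraulic gradient i = Δh / L = 3.41 / 3070 = 0.001111.
Darcy flux q = K · i = 0.4140 × 0.001111 = 0.0004599 m/day.
Seepage velocity v = q / n_e = 0.0004599 / 0.15 = 0.003066 m/day.
Travel time t = L / v = 3070 / 0.003066 = 1.001e+06 days = 2742 years.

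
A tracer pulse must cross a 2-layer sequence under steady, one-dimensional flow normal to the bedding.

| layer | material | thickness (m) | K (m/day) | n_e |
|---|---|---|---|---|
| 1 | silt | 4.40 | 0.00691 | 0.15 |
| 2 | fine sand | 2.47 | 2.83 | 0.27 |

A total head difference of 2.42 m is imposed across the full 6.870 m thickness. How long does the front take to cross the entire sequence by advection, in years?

With flow normal to the layers, continuity requires the same specific discharge q through every layer.
Σ(b_i/K_i) = 4.40/0.00691 + 2.47/2.83 = 637.6 d.
q = Δh / Σ(b_i/K_i) = 2.42 / 637.6 = 0.003795 m/day.
In each layer the seepage velocity is v_i = q/n_i, so the layer transit time is t_i = b_i·n_i / q:
  layer 1 (silt): t_1 = 4.40 × 0.15 / 0.003795 = 173.9 d
  layer 2 (fine sand): t_2 = 2.47 × 0.27 / 0.003795 = 175.7 d
Total t = Σ t_i = 349.6 days = 0.9572 years.

0.957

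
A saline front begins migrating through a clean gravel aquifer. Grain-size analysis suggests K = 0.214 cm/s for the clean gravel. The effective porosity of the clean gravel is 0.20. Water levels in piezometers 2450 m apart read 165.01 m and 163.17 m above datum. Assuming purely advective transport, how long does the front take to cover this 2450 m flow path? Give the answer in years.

Convert K: 0.214 cm/s × 864 = 184.9 m/day.
Hydraulic gradient i = (165.01 − 163.17) / 2450 = 1.84 / 2450 = 0.0007510.
Darcy flux q = K · i = 184.9 × 0.0007510 = 0.1389 m/day.
Seepage velocity v = q / n_e = 0.1389 / 0.20 = 0.6943 m/day.
Travel time t = L / v = 2450 / 0.6943 = 3529 days = 9.661 years.

9.66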